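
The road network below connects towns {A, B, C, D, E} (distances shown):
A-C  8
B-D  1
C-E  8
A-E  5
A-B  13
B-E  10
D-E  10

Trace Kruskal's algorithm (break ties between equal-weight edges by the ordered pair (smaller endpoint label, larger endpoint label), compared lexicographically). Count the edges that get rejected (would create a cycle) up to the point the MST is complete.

Kruskal: consider edges lightest-first.
B-D (1): add. Components now {A} {B,D} {C} {E}
A-E (5): add. Components now {A,E} {B,D} {C}
A-C (8): add. Components now {A,C,E} {B,D}
C-E (8): skip — C and E already connected.
B-E (10): add. Components now {A,B,C,D,E}
Edges rejected before the tree was complete: 1.

1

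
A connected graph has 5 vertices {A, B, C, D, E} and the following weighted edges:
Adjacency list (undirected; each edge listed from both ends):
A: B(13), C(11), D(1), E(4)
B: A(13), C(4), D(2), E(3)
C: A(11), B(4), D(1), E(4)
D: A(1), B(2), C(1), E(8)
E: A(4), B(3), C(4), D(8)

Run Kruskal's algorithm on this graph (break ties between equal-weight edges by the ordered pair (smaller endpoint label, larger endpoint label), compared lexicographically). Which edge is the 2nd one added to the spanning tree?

Kruskal's algorithm — process edges by increasing weight (ties by edge label):
A D (1): add — endpoints in different components.
C D (1): add — endpoints in different components.
B D (2): add — endpoints in different components.
B E (3): add — endpoints in different components.
The 2nd edge added is C D.

C-D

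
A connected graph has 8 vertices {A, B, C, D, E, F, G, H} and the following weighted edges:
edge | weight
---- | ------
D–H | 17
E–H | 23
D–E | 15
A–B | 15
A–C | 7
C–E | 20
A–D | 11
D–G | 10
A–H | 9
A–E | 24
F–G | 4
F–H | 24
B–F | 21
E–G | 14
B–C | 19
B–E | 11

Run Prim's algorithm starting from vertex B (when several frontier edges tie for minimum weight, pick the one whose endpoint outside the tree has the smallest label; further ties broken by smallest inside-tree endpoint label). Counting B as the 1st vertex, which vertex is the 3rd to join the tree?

Grow the tree from B using Prim:
Step 1: cheapest edge leaving the tree is B–E (11); add E.
Step 2: cheapest edge leaving the tree is E–G (14); add G.
Step 3: cheapest edge leaving the tree is F–G (4); add F.
Step 4: cheapest edge leaving the tree is D–G (10); add D.
Step 5: cheapest edge leaving the tree is A–D (11); add A.
Step 6: cheapest edge leaving the tree is A–C (7); add C.
Step 7: cheapest edge leaving the tree is A–H (9); add H.
Vertex order: B, E, G, F, D, A, C, H. The 3rd vertex is G.

G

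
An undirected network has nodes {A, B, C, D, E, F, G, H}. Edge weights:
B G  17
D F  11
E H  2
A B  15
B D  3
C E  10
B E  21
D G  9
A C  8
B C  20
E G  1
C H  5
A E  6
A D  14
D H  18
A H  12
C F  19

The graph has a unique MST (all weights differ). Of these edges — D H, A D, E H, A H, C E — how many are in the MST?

1

Kruskal: consider edges lightest-first.
E G (1): add — endpoints in different components.
E H (2): add — endpoints in different components.
B D (3): add — endpoints in different components.
C H (5): add — endpoints in different components.
A E (6): add — endpoints in different components.
A C (8): skip — A and C already connected.
D G (9): add — endpoints in different components.
C E (10): skip — C and E already connected.
D F (11): add — endpoints in different components.
MST edge set: {E G, E H, B D, C H, A E, D G, D F}.
Of the listed edges, {E H} are in the MST → 1.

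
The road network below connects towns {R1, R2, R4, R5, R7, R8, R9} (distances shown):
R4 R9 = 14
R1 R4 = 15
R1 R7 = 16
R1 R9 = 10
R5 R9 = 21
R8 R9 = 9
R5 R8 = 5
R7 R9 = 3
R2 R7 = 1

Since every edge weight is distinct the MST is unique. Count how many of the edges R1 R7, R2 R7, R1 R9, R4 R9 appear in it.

Kruskal: consider edges lightest-first.
R2 R7 (1): add. Components now {R4} {R2,R7} {R1} {R8} {R9} {R5}
R7 R9 (3): add. Components now {R4} {R2,R7,R9} {R1} {R8} {R5}
R5 R8 (5): add. Components now {R4} {R2,R7,R9} {R1} {R5,R8}
R8 R9 (9): add. Components now {R4} {R2,R5,R7,R8,R9} {R1}
R1 R9 (10): add. Components now {R4} {R1,R2,R5,R7,R8,R9}
R4 R9 (14): add. Components now {R1,R2,R4,R5,R7,R8,R9}
MST edge set: {R2 R7, R7 R9, R5 R8, R8 R9, R1 R9, R4 R9}.
Of the listed edges, {R2 R7, R1 R9, R4 R9} are in the MST → 3.

3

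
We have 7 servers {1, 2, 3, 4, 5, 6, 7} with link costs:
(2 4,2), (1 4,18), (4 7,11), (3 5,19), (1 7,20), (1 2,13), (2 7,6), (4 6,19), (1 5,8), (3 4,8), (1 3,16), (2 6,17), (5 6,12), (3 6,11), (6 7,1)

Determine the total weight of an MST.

Prim's algorithm from 2:
Step 1: cheapest edge leaving the tree is 2 4 (2); add 4.
Step 2: cheapest edge leaving the tree is 2 7 (6); add 7.
Step 3: cheapest edge leaving the tree is 6 7 (1); add 6.
Step 4: cheapest edge leaving the tree is 3 4 (8); add 3.
Step 5: cheapest edge leaving the tree is 5 6 (12); add 5.
Step 6: cheapest edge leaving the tree is 1 5 (8); add 1.
MST edges: 2 4, 2 7, 6 7, 3 4, 5 6, 1 5; total weight 2+6+1+8+12+8 = 37.

37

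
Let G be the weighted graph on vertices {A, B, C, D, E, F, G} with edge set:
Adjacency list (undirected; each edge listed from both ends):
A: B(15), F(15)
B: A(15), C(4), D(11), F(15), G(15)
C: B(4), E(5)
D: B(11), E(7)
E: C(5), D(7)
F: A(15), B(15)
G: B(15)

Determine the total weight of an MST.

Kruskal: consider edges lightest-first.
B–C (4): add — endpoints in different components.
C–E (5): add — endpoints in different components.
D–E (7): add — endpoints in different components.
B–D (11): skip — B and D already connected.
A–B (15): add — endpoints in different components.
A–F (15): add — endpoints in different components.
B–F (15): skip — B and F already connected.
B–G (15): add — endpoints in different components.
MST edges: B–C, C–E, D–E, A–B, A–F, B–G; total weight 4+5+7+15+15+15 = 61.

61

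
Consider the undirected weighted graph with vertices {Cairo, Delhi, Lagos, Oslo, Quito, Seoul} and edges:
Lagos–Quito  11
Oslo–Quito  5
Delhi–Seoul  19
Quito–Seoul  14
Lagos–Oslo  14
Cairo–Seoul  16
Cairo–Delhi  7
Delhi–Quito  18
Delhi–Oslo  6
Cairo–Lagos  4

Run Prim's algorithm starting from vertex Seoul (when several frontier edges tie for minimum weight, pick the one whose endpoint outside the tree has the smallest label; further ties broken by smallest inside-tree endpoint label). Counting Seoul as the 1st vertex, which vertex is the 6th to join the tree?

Grow the tree from Seoul using Prim:
Step 1: cheapest edge leaving the tree is Quito–Seoul (14); add Quito.
Step 2: cheapest edge leaving the tree is Oslo–Quito (5); add Oslo.
Step 3: cheapest edge leaving the tree is Delhi–Oslo (6); add Delhi.
Step 4: cheapest edge leaving the tree is Cairo–Delhi (7); add Cairo.
Step 5: cheapest edge leaving the tree is Cairo–Lagos (4); add Lagos.
Vertex order: Seoul, Quito, Oslo, Delhi, Cairo, Lagos. The 6th vertex is Lagos.

Lagos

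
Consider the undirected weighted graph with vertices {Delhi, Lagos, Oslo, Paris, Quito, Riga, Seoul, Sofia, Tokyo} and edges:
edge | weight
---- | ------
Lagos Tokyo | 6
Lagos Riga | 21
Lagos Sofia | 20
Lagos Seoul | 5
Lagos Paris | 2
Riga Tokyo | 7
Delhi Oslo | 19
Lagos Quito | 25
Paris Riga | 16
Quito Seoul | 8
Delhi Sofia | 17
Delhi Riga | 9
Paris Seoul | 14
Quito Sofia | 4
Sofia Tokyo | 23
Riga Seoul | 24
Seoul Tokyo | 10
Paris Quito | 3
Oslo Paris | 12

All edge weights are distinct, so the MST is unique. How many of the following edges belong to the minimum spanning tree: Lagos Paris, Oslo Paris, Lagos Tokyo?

Kruskal's algorithm — process edges by increasing weight (ties by edge label):
Lagos Paris (2): add — endpoints in different components.
Paris Quito (3): add — endpoints in different components.
Quito Sofia (4): add — endpoints in different components.
Lagos Seoul (5): add — endpoints in different components.
Lagos Tokyo (6): add — endpoints in different components.
Riga Tokyo (7): add — endpoints in different components.
Quito Seoul (8): skip — Quito and Seoul already connected.
Delhi Riga (9): add — endpoints in different components.
Seoul Tokyo (10): skip — Seoul and Tokyo already connected.
Oslo Paris (12): add — endpoints in different components.
MST edge set: {Lagos Paris, Paris Quito, Quito Sofia, Lagos Seoul, Lagos Tokyo, Riga Tokyo, Delhi Riga, Oslo Paris}.
Of the listed edges, {Lagos Paris, Oslo Paris, Lagos Tokyo} are in the MST → 3.

3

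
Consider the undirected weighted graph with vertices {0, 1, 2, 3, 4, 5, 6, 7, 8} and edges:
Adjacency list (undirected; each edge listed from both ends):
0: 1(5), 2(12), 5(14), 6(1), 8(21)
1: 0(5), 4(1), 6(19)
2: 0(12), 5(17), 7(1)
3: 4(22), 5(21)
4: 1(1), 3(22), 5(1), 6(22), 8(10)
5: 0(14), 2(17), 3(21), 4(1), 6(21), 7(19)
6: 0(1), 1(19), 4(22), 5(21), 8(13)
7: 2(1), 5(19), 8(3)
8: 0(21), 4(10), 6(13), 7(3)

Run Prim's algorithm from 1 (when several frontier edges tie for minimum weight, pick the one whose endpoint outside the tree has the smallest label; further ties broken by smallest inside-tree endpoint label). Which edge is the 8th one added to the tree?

3-5

Prim's algorithm from 1:
Step 1: cheapest edge leaving the tree is 1–4 (1); add 4.
Step 2: cheapest edge leaving the tree is 4–5 (1); add 5.
Step 3: cheapest edge leaving the tree is 0–1 (5); add 0.
Step 4: cheapest edge leaving the tree is 0–6 (1); add 6.
Step 5: cheapest edge leaving the tree is 4–8 (10); add 8.
Step 6: cheapest edge leaving the tree is 7–8 (3); add 7.
Step 7: cheapest edge leaving the tree is 2–7 (1); add 2.
Step 8: cheapest edge leaving the tree is 3–5 (21); add 3.
The 8th edge added is 3–5.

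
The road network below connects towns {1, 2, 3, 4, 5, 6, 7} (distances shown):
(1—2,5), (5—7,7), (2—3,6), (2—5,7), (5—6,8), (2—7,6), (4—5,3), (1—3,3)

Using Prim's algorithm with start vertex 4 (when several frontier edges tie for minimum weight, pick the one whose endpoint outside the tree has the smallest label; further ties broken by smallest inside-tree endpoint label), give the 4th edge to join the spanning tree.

1-3

Prim's algorithm from 4:
Step 1: cheapest edge leaving the tree is 4—5 (3); add 5.
Step 2: cheapest edge leaving the tree is 2—5 (7); add 2.
Step 3: cheapest edge leaving the tree is 1—2 (5); add 1.
Step 4: cheapest edge leaving the tree is 1—3 (3); add 3.
Step 5: cheapest edge leaving the tree is 2—7 (6); add 7.
Step 6: cheapest edge leaving the tree is 5—6 (8); add 6.
The 4th edge added is 1—3.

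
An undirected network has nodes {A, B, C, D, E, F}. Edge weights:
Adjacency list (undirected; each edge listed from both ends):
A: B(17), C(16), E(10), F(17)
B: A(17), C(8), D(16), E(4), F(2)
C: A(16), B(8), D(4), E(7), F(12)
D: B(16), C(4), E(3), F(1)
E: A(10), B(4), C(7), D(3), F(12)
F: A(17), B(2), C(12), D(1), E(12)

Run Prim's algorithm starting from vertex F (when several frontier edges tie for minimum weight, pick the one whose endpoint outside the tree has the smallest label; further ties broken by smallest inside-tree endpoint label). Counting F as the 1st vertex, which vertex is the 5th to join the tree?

C

Prim's algorithm from F:
Step 1: frontier [D F 1, B F 2, C F 12, E F 12, A F 17] → take D F (1); add D.
Step 2: frontier [D E 3, C D 4, B D 16, B F 2, C F 12, E F 12, A F 17] → take B F (2); add B.
Step 3: frontier [B E 4, B C 8, A B 17, D E 3, C D 4, C F 12, E F 12, A F 17] → take D E (3); add E.
Step 4: frontier [B C 8, A B 17, C D 4, C E 7, A E 10, C F 12, A F 17] → take C D (4); add C.
Step 5: frontier [A B 17, A C 16, A E 10, A F 17] → take A E (10); add A.
Vertex order: F, D, B, E, C, A. The 5th vertex is C.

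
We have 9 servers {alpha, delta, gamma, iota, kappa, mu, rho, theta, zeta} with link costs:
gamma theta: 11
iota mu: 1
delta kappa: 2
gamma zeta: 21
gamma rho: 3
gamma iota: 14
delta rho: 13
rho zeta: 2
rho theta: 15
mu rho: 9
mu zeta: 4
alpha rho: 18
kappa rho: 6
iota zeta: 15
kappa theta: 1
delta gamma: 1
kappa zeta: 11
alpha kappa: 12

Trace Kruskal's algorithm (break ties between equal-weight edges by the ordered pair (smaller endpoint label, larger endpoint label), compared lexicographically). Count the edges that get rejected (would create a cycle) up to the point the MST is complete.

4

Sort edges by weight, then run Kruskal:
delta gamma (1): add — endpoints in different components.
iota mu (1): add — endpoints in different components.
kappa theta (1): add — endpoints in different components.
delta kappa (2): add — endpoints in different components.
rho zeta (2): add — endpoints in different components.
gamma rho (3): add — endpoints in different components.
mu zeta (4): add — endpoints in different components.
kappa rho (6): skip — rho and kappa already connected.
mu rho (9): skip — rho and mu already connected.
gamma theta (11): skip — theta and gamma already connected.
kappa zeta (11): skip — kappa and zeta already connected.
alpha kappa (12): add — endpoints in different components.
Edges rejected before the tree was complete: 4.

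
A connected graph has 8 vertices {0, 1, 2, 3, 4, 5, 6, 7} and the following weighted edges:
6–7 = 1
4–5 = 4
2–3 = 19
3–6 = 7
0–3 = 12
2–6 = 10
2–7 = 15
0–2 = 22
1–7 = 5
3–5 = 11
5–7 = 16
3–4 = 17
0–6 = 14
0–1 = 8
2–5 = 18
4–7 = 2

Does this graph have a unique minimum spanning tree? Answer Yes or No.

Yes

Kruskal: consider edges lightest-first.
6–7 (1): add — endpoints in different components.
4–7 (2): add — endpoints in different components.
4–5 (4): add — endpoints in different components.
1–7 (5): add — endpoints in different components.
3–6 (7): add — endpoints in different components.
0–1 (8): add — endpoints in different components.
2–6 (10): add — endpoints in different components.
Every non-tree edge has weight strictly greater than the heaviest edge on the tree path between its endpoints, so the MST is unique.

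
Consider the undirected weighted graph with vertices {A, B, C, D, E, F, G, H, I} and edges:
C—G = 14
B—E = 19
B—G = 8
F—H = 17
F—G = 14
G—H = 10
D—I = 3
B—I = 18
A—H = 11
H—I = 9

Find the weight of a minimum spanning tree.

Prim, starting at I.
Step 1: frontier [D—I 3, H—I 9, B—I 18] → take D—I (3); add D.
Step 2: frontier [H—I 9, B—I 18] → take H—I (9); add H.
Step 3: frontier [G—H 10, A—H 11, F—H 17, B—I 18] → take G—H (10); add G.
Step 4: frontier [B—G 8, C—G 14, F—G 14, A—H 11, F—H 17, B—I 18] → take B—G (8); add B.
Step 5: frontier [B—E 19, C—G 14, F—G 14, A—H 11, F—H 17] → take A—H (11); add A.
Step 6: frontier [B—E 19, C—G 14, F—G 14, F—H 17] → take C—G (14); add C.
Step 7: frontier [B—E 19, F—G 14, F—H 17] → take F—G (14); add F.
Step 8: frontier [B—E 19] → take B—E (19); add E.
MST edges: D—I, H—I, G—H, B—G, A—H, C—G, F—G, B—E; total weight 3+9+10+8+11+14+14+19 = 88.

88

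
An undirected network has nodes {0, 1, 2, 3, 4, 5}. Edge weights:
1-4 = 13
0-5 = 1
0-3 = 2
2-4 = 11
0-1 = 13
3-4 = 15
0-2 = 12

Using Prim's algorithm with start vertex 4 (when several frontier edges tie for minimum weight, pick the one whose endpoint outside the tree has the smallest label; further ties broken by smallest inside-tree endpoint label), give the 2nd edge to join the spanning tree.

Grow the tree from 4 using Prim:
Step 1: cheapest edge leaving the tree is 2-4 (11); add 2.
Step 2: cheapest edge leaving the tree is 0-2 (12); add 0.
Step 3: cheapest edge leaving the tree is 0-5 (1); add 5.
Step 4: cheapest edge leaving the tree is 0-3 (2); add 3.
Step 5: cheapest edge leaving the tree is 0-1 (13); add 1.
The 2nd edge added is 0-2.

0-2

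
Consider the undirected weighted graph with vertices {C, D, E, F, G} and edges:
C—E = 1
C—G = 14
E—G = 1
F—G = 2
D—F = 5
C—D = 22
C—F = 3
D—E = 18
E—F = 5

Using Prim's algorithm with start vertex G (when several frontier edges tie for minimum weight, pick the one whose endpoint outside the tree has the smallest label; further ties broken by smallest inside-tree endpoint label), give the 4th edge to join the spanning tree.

Prim's algorithm from G:
Step 1: frontier [E—G 1, F—G 2, C—G 14] → take E—G (1); add E.
Step 2: frontier [C—E 1, E—F 5, D—E 18, F—G 2, C—G 14] → take C—E (1); add C.
Step 3: frontier [C—F 3, C—D 22, E—F 5, D—E 18, F—G 2] → take F—G (2); add F.
Step 4: frontier [C—D 22, D—E 18, D—F 5] → take D—F (5); add D.
The 4th edge added is D—F.

D-F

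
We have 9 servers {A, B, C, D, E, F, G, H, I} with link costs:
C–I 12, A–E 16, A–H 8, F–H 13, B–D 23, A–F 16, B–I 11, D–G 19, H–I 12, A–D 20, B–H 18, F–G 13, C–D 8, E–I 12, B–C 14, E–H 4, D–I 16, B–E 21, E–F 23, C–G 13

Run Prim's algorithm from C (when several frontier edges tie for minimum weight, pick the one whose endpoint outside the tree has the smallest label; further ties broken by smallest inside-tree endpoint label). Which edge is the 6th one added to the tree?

A-H

Grow the tree from C using Prim:
Step 1: cheapest edge leaving the tree is C–D (8); add D.
Step 2: cheapest edge leaving the tree is C–I (12); add I.
Step 3: cheapest edge leaving the tree is B–I (11); add B.
Step 4: cheapest edge leaving the tree is E–I (12); add E.
Step 5: cheapest edge leaving the tree is E–H (4); add H.
Step 6: cheapest edge leaving the tree is A–H (8); add A.
Step 7: cheapest edge leaving the tree is F–H (13); add F.
Step 8: cheapest edge leaving the tree is C–G (13); add G.
The 6th edge added is A–H.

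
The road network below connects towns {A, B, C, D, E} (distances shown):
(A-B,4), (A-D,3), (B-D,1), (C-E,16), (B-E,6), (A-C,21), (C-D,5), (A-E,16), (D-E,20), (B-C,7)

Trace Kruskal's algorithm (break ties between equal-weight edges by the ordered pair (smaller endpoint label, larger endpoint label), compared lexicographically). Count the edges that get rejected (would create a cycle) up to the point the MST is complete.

Kruskal's algorithm — process edges by increasing weight (ties by edge label):
B-D (1): add. Components now {A} {B,D} {C} {E}
A-D (3): add. Components now {A,B,D} {C} {E}
A-B (4): skip — A and B already connected.
C-D (5): add. Components now {A,B,C,D} {E}
B-E (6): add. Components now {A,B,C,D,E}
Edges rejected before the tree was complete: 1.

1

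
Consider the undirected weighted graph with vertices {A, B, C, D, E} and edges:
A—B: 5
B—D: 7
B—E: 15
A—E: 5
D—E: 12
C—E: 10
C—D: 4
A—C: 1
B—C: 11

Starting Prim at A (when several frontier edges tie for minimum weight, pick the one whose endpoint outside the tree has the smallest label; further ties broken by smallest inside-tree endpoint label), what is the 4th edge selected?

Grow the tree from A using Prim:
Step 1: cheapest edge leaving the tree is A—C (1); add C.
Step 2: cheapest edge leaving the tree is C—D (4); add D.
Step 3: cheapest edge leaving the tree is A—B (5); add B.
Step 4: cheapest edge leaving the tree is A—E (5); add E.
The 4th edge added is A—E.

A-E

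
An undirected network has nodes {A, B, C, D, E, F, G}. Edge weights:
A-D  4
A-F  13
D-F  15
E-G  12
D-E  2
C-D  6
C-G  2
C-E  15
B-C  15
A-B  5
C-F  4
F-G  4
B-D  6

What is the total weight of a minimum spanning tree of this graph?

23

Sort edges by weight, then run Kruskal:
C-G (2): add. Components now {A} {B} {C,G} {D} {E} {F}
D-E (2): add. Components now {A} {B} {C,G} {D,E} {F}
A-D (4): add. Components now {A,D,E} {B} {C,G} {F}
C-F (4): add. Components now {A,D,E} {B} {C,F,G}
F-G (4): skip — F and G already connected.
A-B (5): add. Components now {A,B,D,E} {C,F,G}
B-D (6): skip — B and D already connected.
C-D (6): add. Components now {A,B,C,D,E,F,G}
MST edges: C-G, D-E, A-D, C-F, A-B, C-D; total weight 2+2+4+4+5+6 = 23.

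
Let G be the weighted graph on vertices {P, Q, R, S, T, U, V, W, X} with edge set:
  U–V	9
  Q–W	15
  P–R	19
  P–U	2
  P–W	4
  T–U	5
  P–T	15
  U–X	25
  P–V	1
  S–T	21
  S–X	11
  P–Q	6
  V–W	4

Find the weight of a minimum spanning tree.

69

Kruskal's algorithm — process edges by increasing weight (ties by edge label):
P–V (1): add — endpoints in different components.
P–U (2): add — endpoints in different components.
P–W (4): add — endpoints in different components.
V–W (4): skip — W and V already connected.
T–U (5): add — endpoints in different components.
P–Q (6): add — endpoints in different components.
U–V (9): skip — V and U already connected.
S–X (11): add — endpoints in different components.
P–T (15): skip — T and P already connected.
Q–W (15): skip — Q and W already connected.
P–R (19): add — endpoints in different components.
S–T (21): add — endpoints in different components.
MST edges: P–V, P–U, P–W, T–U, P–Q, S–X, P–R, S–T; total weight 1+2+4+5+6+11+19+21 = 69.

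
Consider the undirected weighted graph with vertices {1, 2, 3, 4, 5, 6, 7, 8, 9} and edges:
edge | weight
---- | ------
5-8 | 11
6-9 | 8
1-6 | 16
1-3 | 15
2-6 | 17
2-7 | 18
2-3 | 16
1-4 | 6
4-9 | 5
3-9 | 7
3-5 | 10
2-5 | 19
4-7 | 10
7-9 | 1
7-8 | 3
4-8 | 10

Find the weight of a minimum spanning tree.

56

Grow the tree from 1 using Prim:
Step 1: cheapest edge leaving the tree is 1-4 (6); add 4.
Step 2: cheapest edge leaving the tree is 4-9 (5); add 9.
Step 3: cheapest edge leaving the tree is 7-9 (1); add 7.
Step 4: cheapest edge leaving the tree is 7-8 (3); add 8.
Step 5: cheapest edge leaving the tree is 3-9 (7); add 3.
Step 6: cheapest edge leaving the tree is 6-9 (8); add 6.
Step 7: cheapest edge leaving the tree is 3-5 (10); add 5.
Step 8: cheapest edge leaving the tree is 2-3 (16); add 2.
MST edges: 1-4, 4-9, 7-9, 7-8, 3-9, 6-9, 3-5, 2-3; total weight 6+5+1+3+7+8+10+16 = 56.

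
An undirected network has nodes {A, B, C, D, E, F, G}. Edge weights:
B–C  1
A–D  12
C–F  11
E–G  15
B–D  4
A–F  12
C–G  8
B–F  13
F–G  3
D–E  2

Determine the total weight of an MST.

30

Sort edges by weight, then run Kruskal:
B–C (1): add — endpoints in different components.
D–E (2): add — endpoints in different components.
F–G (3): add — endpoints in different components.
B–D (4): add — endpoints in different components.
C–G (8): add — endpoints in different components.
C–F (11): skip — C and F already connected.
A–D (12): add — endpoints in different components.
MST edges: B–C, D–E, F–G, B–D, C–G, A–D; total weight 1+2+3+4+8+12 = 30.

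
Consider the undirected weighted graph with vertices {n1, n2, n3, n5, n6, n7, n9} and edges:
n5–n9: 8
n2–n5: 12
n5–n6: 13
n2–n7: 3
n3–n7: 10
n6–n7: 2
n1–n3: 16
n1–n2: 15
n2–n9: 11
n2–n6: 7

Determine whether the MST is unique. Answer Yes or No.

Yes

Sort edges by weight, then run Kruskal:
n6–n7 (2): add. Components now {n6,n7} {n1} {n3} {n5} {n2} {n9}
n2–n7 (3): add. Components now {n2,n6,n7} {n1} {n3} {n5} {n9}
n2–n6 (7): skip — n6 and n2 already connected.
n5–n9 (8): add. Components now {n2,n6,n7} {n1} {n3} {n5,n9}
n3–n7 (10): add. Components now {n2,n3,n6,n7} {n1} {n5,n9}
n2–n9 (11): add. Components now {n2,n3,n5,n6,n7,n9} {n1}
n2–n5 (12): skip — n5 and n2 already connected.
n5–n6 (13): skip — n6 and n5 already connected.
n1–n2 (15): add. Components now {n1,n2,n3,n5,n6,n7,n9}
Every non-tree edge has weight strictly greater than the heaviest edge on the tree path between its endpoints, so the MST is unique.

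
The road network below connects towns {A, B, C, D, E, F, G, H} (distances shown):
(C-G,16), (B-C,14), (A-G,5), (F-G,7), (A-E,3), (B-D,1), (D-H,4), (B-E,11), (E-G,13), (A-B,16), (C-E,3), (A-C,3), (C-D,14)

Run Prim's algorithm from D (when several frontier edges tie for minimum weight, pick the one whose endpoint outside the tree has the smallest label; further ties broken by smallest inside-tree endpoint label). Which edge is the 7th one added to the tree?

Prim, starting at D.
Step 1: cheapest edge leaving the tree is B-D (1); add B.
Step 2: cheapest edge leaving the tree is D-H (4); add H.
Step 3: cheapest edge leaving the tree is B-E (11); add E.
Step 4: cheapest edge leaving the tree is A-E (3); add A.
Step 5: cheapest edge leaving the tree is A-C (3); add C.
Step 6: cheapest edge leaving the tree is A-G (5); add G.
Step 7: cheapest edge leaving the tree is F-G (7); add F.
The 7th edge added is F-G.

F-G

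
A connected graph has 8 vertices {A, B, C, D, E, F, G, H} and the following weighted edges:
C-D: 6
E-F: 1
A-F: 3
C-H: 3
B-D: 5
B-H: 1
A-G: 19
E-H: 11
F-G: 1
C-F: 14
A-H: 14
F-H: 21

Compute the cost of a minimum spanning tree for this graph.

25

Sort edges by weight, then run Kruskal:
B-H (1): add — endpoints in different components.
E-F (1): add — endpoints in different components.
F-G (1): add — endpoints in different components.
A-F (3): add — endpoints in different components.
C-H (3): add — endpoints in different components.
B-D (5): add — endpoints in different components.
C-D (6): skip — C and D already connected.
E-H (11): add — endpoints in different components.
MST edges: B-H, E-F, F-G, A-F, C-H, B-D, E-H; total weight 1+1+1+3+3+5+11 = 25.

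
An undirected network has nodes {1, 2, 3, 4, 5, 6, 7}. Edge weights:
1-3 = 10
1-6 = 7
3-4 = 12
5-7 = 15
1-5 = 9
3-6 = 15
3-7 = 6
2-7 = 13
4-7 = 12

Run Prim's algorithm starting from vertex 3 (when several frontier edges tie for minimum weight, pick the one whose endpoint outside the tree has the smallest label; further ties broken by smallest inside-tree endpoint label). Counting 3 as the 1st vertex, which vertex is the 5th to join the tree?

Grow the tree from 3 using Prim:
Step 1: cheapest edge leaving the tree is 3-7 (6); add 7.
Step 2: cheapest edge leaving the tree is 1-3 (10); add 1.
Step 3: cheapest edge leaving the tree is 1-6 (7); add 6.
Step 4: cheapest edge leaving the tree is 1-5 (9); add 5.
Step 5: cheapest edge leaving the tree is 3-4 (12); add 4.
Step 6: cheapest edge leaving the tree is 2-7 (13); add 2.
Vertex order: 3, 7, 1, 6, 5, 4, 2. The 5th vertex is 5.

5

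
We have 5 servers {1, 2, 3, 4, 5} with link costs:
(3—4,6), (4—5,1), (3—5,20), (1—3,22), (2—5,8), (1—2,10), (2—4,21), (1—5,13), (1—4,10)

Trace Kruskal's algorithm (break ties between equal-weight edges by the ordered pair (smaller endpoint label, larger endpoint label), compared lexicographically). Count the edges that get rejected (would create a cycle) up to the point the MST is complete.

Kruskal: consider edges lightest-first.
4—5 (1): add — endpoints in different components.
3—4 (6): add — endpoints in different components.
2—5 (8): add — endpoints in different components.
1—2 (10): add — endpoints in different components.
Edges rejected before the tree was complete: 0.

0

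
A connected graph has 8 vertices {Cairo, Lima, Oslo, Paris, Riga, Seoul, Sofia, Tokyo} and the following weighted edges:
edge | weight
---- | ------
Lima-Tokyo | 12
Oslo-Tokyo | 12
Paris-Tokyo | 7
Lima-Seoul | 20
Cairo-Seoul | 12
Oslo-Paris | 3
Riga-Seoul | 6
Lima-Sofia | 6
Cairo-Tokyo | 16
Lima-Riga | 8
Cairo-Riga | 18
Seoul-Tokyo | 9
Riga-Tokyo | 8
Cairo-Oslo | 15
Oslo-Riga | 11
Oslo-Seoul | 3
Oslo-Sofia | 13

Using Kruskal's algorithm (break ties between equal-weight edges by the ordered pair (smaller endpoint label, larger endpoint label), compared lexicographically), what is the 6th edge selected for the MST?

Lima-Riga

Kruskal's algorithm — process edges by increasing weight (ties by edge label):
Oslo-Paris (3): add — endpoints in different components.
Oslo-Seoul (3): add — endpoints in different components.
Lima-Sofia (6): add — endpoints in different components.
Riga-Seoul (6): add — endpoints in different components.
Paris-Tokyo (7): add — endpoints in different components.
Lima-Riga (8): add — endpoints in different components.
Riga-Tokyo (8): skip — Riga and Tokyo already connected.
Seoul-Tokyo (9): skip — Tokyo and Seoul already connected.
Oslo-Riga (11): skip — Riga and Oslo already connected.
Cairo-Seoul (12): add — endpoints in different components.
The 6th edge added is Lima-Riga.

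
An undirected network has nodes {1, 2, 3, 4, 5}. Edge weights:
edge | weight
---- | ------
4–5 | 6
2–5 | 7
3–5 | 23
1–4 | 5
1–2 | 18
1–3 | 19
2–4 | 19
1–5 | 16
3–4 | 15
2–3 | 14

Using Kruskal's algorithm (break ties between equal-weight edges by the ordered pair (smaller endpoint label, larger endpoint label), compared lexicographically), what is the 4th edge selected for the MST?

2-3

Kruskal: consider edges lightest-first.
1–4 (5): add — endpoints in different components.
4–5 (6): add — endpoints in different components.
2–5 (7): add — endpoints in different components.
2–3 (14): add — endpoints in different components.
The 4th edge added is 2–3.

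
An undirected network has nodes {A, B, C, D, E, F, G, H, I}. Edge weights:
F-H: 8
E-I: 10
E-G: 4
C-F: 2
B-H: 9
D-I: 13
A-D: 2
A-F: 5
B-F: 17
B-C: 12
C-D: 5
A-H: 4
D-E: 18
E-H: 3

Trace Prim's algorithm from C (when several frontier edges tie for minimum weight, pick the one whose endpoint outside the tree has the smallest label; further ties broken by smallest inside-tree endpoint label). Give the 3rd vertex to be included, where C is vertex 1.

Grow the tree from C using Prim:
Step 1: frontier [C-F 2, C-D 5, B-C 12] → take C-F (2); add F.
Step 2: frontier [C-D 5, B-C 12, A-F 5, F-H 8, B-F 17] → take A-F (5); add A.
Step 3: frontier [A-D 2, A-H 4, C-D 5, B-C 12, F-H 8, B-F 17] → take A-D (2); add D.
Step 4: frontier [A-H 4, B-C 12, D-I 13, D-E 18, F-H 8, B-F 17] → take A-H (4); add H.
Step 5: frontier [B-C 12, D-I 13, D-E 18, B-F 17, E-H 3, B-H 9] → take E-H (3); add E.
Step 6: frontier [B-C 12, D-I 13, E-G 4, E-I 10, B-F 17, B-H 9] → take E-G (4); add G.
Step 7: frontier [B-C 12, D-I 13, E-I 10, B-F 17, B-H 9] → take B-H (9); add B.
Step 8: frontier [D-I 13, E-I 10] → take E-I (10); add I.
Vertex order: C, F, A, D, H, E, G, B, I. The 3rd vertex is A.

A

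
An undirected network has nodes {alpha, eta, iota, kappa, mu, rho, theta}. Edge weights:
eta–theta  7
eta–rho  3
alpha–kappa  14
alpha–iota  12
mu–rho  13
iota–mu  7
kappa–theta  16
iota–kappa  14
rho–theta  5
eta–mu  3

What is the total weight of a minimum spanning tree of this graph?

Prim, starting at theta.
Step 1: frontier [rho–theta 5, eta–theta 7, kappa–theta 16] → take rho–theta (5); add rho.
Step 2: frontier [eta–rho 3, mu–rho 13, eta–theta 7, kappa–theta 16] → take eta–rho (3); add eta.
Step 3: frontier [eta–mu 3, mu–rho 13, kappa–theta 16] → take eta–mu (3); add mu.
Step 4: frontier [iota–mu 7, kappa–theta 16] → take iota–mu (7); add iota.
Step 5: frontier [alpha–iota 12, iota–kappa 14, kappa–theta 16] → take alpha–iota (12); add alpha.
Step 6: frontier [alpha–kappa 14, iota–kappa 14, kappa–theta 16] → take alpha–kappa (14); add kappa.
MST edges: rho–theta, eta–rho, eta–mu, iota–mu, alpha–iota, alpha–kappa; total weight 5+3+3+7+12+14 = 44.

44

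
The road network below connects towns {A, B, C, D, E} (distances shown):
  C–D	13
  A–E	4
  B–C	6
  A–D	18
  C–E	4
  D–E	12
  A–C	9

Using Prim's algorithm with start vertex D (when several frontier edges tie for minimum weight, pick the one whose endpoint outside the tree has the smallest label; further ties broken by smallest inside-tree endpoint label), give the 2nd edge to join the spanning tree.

A-E

Prim's algorithm from D:
Step 1: frontier [D–E 12, C–D 13, A–D 18] → take D–E (12); add E.
Step 2: frontier [C–D 13, A–D 18, A–E 4, C–E 4] → take A–E (4); add A.
Step 3: frontier [A–C 9, C–D 13, C–E 4] → take C–E (4); add C.
Step 4: frontier [B–C 6] → take B–C (6); add B.
The 2nd edge added is A–E.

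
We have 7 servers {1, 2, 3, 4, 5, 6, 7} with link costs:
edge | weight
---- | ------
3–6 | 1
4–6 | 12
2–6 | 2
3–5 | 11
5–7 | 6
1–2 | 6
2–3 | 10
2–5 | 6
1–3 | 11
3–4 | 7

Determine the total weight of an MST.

Grow the tree from 2 using Prim:
Step 1: frontier [2–6 2, 1–2 6, 2–5 6, 2–3 10] → take 2–6 (2); add 6.
Step 2: frontier [1–2 6, 2–5 6, 2–3 10, 3–6 1, 4–6 12] → take 3–6 (1); add 3.
Step 3: frontier [1–2 6, 2–5 6, 3–4 7, 1–3 11, 3–5 11, 4–6 12] → take 1–2 (6); add 1.
Step 4: frontier [2–5 6, 3–4 7, 3–5 11, 4–6 12] → take 2–5 (6); add 5.
Step 5: frontier [3–4 7, 5–7 6, 4–6 12] → take 5–7 (6); add 7.
Step 6: frontier [3–4 7, 4–6 12] → take 3–4 (7); add 4.
MST edges: 2–6, 3–6, 1–2, 2–5, 5–7, 3–4; total weight 2+1+6+6+6+7 = 28.

28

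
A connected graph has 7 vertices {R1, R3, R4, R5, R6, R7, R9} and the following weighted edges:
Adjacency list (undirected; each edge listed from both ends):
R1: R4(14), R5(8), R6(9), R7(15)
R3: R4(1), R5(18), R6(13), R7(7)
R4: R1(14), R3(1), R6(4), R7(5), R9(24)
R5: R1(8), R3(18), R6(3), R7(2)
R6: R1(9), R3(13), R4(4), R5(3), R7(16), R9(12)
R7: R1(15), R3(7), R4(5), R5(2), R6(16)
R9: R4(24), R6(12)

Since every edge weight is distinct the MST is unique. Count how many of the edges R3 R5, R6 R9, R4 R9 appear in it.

Sort edges by weight, then run Kruskal:
R3 R4 (1): add. Components now {R3,R4} {R6} {R9} {R5} {R1} {R7}
R5 R7 (2): add. Components now {R3,R4} {R6} {R9} {R5,R7} {R1}
R5 R6 (3): add. Components now {R3,R4} {R5,R6,R7} {R9} {R1}
R4 R6 (4): add. Components now {R3,R4,R5,R6,R7} {R9} {R1}
R4 R7 (5): skip — R4 and R7 already connected.
R3 R7 (7): skip — R3 and R7 already connected.
R1 R5 (8): add. Components now {R1,R3,R4,R5,R6,R7} {R9}
R1 R6 (9): skip — R6 and R1 already connected.
R6 R9 (12): add. Components now {R1,R3,R4,R5,R6,R7,R9}
MST edge set: {R3 R4, R5 R7, R5 R6, R4 R6, R1 R5, R6 R9}.
Of the listed edges, {R6 R9} are in the MST → 1.

1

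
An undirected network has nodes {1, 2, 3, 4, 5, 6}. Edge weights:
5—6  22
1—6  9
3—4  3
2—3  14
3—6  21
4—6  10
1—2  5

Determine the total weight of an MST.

Grow the tree from 2 using Prim:
Step 1: cheapest edge leaving the tree is 1—2 (5); add 1.
Step 2: cheapest edge leaving the tree is 1—6 (9); add 6.
Step 3: cheapest edge leaving the tree is 4—6 (10); add 4.
Step 4: cheapest edge leaving the tree is 3—4 (3); add 3.
Step 5: cheapest edge leaving the tree is 5—6 (22); add 5.
MST edges: 1—2, 1—6, 4—6, 3—4, 5—6; total weight 5+9+10+3+22 = 49.

49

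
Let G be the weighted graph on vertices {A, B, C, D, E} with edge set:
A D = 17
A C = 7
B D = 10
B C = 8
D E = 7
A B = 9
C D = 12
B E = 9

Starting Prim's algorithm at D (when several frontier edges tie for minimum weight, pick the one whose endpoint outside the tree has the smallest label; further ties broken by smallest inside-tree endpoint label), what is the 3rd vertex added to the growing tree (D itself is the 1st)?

Prim, starting at D.
Step 1: cheapest edge leaving the tree is D E (7); add E.
Step 2: cheapest edge leaving the tree is B E (9); add B.
Step 3: cheapest edge leaving the tree is B C (8); add C.
Step 4: cheapest edge leaving the tree is A C (7); add A.
Vertex order: D, E, B, C, A. The 3rd vertex is B.

B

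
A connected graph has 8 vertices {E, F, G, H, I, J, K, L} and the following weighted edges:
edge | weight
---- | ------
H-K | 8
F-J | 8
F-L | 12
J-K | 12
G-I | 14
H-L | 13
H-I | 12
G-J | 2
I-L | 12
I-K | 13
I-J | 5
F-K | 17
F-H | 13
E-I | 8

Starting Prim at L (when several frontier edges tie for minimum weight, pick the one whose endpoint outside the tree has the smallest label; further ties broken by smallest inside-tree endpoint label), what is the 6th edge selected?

H-I

Prim's algorithm from L:
Step 1: frontier [F-L 12, I-L 12, H-L 13] → take F-L (12); add F.
Step 2: frontier [F-J 8, F-H 13, F-K 17, I-L 12, H-L 13] → take F-J (8); add J.
Step 3: frontier [F-H 13, F-K 17, G-J 2, I-J 5, J-K 12, I-L 12, H-L 13] → take G-J (2); add G.
Step 4: frontier [F-H 13, F-K 17, G-I 14, I-J 5, J-K 12, I-L 12, H-L 13] → take I-J (5); add I.
Step 5: frontier [F-H 13, F-K 17, E-I 8, H-I 12, I-K 13, J-K 12, H-L 13] → take E-I (8); add E.
Step 6: frontier [F-H 13, F-K 17, H-I 12, I-K 13, J-K 12, H-L 13] → take H-I (12); add H.
Step 7: frontier [F-K 17, H-K 8, I-K 13, J-K 12] → take H-K (8); add K.
The 6th edge added is H-I.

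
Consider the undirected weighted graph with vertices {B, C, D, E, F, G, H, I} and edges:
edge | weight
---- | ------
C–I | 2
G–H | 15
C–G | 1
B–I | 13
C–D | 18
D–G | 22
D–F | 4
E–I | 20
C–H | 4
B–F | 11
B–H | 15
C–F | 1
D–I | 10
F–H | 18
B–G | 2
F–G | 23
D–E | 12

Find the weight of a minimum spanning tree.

Kruskal's algorithm — process edges by increasing weight (ties by edge label):
C–F (1): add — endpoints in different components.
C–G (1): add — endpoints in different components.
B–G (2): add — endpoints in different components.
C–I (2): add — endpoints in different components.
C–H (4): add — endpoints in different components.
D–F (4): add — endpoints in different components.
D–I (10): skip — D and I already connected.
B–F (11): skip — B and F already connected.
D–E (12): add — endpoints in different components.
MST edges: C–F, C–G, B–G, C–I, C–H, D–F, D–E; total weight 1+1+2+2+4+4+12 = 26.

26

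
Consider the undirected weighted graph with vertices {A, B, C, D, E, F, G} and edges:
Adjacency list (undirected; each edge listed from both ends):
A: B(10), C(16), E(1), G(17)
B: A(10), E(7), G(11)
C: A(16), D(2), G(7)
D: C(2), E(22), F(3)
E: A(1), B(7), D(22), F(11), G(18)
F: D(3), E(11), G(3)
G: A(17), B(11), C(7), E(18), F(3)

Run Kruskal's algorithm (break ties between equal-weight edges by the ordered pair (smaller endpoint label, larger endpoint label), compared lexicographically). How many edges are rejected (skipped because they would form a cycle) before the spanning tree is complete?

Kruskal's algorithm — process edges by increasing weight (ties by edge label):
A–E (1): add — endpoints in different components.
C–D (2): add — endpoints in different components.
D–F (3): add — endpoints in different components.
F–G (3): add — endpoints in different components.
B–E (7): add — endpoints in different components.
C–G (7): skip — C and G already connected.
A–B (10): skip — A and B already connected.
B–G (11): add — endpoints in different components.
Edges rejected before the tree was complete: 2.

2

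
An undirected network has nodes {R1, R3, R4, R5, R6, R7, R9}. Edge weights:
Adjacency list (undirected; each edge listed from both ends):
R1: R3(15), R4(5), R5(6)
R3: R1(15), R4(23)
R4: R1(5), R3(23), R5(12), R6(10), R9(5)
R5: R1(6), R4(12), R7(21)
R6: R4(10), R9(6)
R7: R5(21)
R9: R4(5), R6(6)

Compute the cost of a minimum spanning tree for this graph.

58

Kruskal: consider edges lightest-first.
R1 R4 (5): add — endpoints in different components.
R4 R9 (5): add — endpoints in different components.
R1 R5 (6): add — endpoints in different components.
R6 R9 (6): add — endpoints in different components.
R4 R6 (10): skip — R4 and R6 already connected.
R4 R5 (12): skip — R5 and R4 already connected.
R1 R3 (15): add — endpoints in different components.
R5 R7 (21): add — endpoints in different components.
MST edges: R1 R4, R4 R9, R1 R5, R6 R9, R1 R3, R5 R7; total weight 5+5+6+6+15+21 = 58.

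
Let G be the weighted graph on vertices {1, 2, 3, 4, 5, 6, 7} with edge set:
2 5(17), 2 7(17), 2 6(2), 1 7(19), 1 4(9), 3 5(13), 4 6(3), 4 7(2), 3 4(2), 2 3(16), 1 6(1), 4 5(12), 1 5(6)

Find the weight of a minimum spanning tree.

Kruskal's algorithm — process edges by increasing weight (ties by edge label):
1 6 (1): add — endpoints in different components.
2 6 (2): add — endpoints in different components.
3 4 (2): add — endpoints in different components.
4 7 (2): add — endpoints in different components.
4 6 (3): add — endpoints in different components.
1 5 (6): add — endpoints in different components.
MST edges: 1 6, 2 6, 3 4, 4 7, 4 6, 1 5; total weight 1+2+2+2+3+6 = 16.

16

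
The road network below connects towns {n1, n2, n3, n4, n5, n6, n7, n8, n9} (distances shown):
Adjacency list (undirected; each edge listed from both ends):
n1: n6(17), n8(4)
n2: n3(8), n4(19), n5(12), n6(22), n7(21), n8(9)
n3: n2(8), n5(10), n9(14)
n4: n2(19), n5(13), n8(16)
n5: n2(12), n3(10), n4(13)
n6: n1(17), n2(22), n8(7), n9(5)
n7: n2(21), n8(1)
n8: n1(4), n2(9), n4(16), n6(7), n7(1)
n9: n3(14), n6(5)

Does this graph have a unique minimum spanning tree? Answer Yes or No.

Kruskal: consider edges lightest-first.
n7—n8 (1): add — endpoints in different components.
n1—n8 (4): add — endpoints in different components.
n6—n9 (5): add — endpoints in different components.
n6—n8 (7): add — endpoints in different components.
n2—n3 (8): add — endpoints in different components.
n2—n8 (9): add — endpoints in different components.
n3—n5 (10): add — endpoints in different components.
n2—n5 (12): skip — n5 and n2 already connected.
n4—n5 (13): add — endpoints in different components.
Every non-tree edge has weight strictly greater than the heaviest edge on the tree path between its endpoints, so the MST is unique.

Yes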